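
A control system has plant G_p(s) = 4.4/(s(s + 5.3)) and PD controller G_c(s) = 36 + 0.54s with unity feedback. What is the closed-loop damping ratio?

ζ = 0.305

Forward path: (36 + 0.54s)·4.4/(s(s+5.3)). The closed-loop characteristic equation is s² + (5.3 + 4.4·0.54)s + 4.4·36 = 0.
That is s² + 7.676s + 158.4 = 0, so ω_n = 12.59 rad/s and ζ = 7.676/(2·12.59) = 0.3049.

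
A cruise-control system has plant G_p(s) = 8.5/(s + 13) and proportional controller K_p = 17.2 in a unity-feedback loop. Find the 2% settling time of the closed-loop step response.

T_s ≈ 0.0251 s

Closed-loop transfer function: T(s) = K_p·G_p(s)/(1 + K_p·G_p(s)) = 146.2/(s + 13 + 146.2) = 146.2/(s + 159.2).
Time constant τ = 1/159.2 = 0.006281 s, so the 2% settling time is about 4τ = 0.0251 s.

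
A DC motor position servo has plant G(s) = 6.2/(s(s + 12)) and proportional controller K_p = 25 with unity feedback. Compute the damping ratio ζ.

ζ = 0.482

With unity feedback the closed-loop characteristic equation is s² + 12s + 25·6.2 = s² + 12s + 155 = 0.
Matching s² + 2ζω_n s + ω_n²: ω_n = √155 = 12.45 rad/s and 2ζω_n = 12, so ζ = 12/(2·12.45) = 0.482.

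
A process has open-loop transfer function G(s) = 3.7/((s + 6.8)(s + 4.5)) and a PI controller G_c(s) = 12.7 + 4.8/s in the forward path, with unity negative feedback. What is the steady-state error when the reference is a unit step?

The open loop G_c(s)G(s) has a pole at the origin (type 1), so the static position error constant is infinite and e_ss = 1/(1+∞) = 0.

0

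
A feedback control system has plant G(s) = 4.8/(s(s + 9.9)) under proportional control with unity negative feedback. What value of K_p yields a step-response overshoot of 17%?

From %OS = 100·exp(−πζ/√(1−ζ²)) = 17%, ζ = −ln(0.17)/√(π²+ln²(0.17)) = 0.4913.
Characteristic equation s² + 9.9s + 4.8K_p = 0 gives ζ = 9.9/(2√(4.8K_p)).
Setting ζ = 0.4913: √(4.8K_p) = 9.9/(2·0.4913) = 10.08, so K_p = 101.5/4.8 = 21.2.

K_p = 21.2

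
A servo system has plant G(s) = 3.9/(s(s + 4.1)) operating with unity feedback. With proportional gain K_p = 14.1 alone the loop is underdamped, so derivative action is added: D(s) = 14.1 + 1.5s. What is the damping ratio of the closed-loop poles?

Forward path: (14.1 + 1.5s)·3.9/(s(s+4.1)). The closed-loop characteristic equation is s² + (4.1 + 3.9·1.5)s + 3.9·14.1 = 0.
That is s² + 9.95s + 54.99 = 0, so ω_n = 7.416 rad/s and ζ = 9.95/(2·7.416) = 0.6709.

ζ = 0.671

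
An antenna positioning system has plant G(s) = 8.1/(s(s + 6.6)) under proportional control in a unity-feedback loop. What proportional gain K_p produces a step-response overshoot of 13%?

K_p = 4.53

From %OS = 100·exp(−πζ/√(1−ζ²)) = 13%, ζ = −ln(0.13)/√(π²+ln²(0.13)) = 0.5446.
Characteristic equation s² + 6.6s + 8.1K_p = 0 gives ζ = 6.6/(2√(8.1K_p)).
Setting ζ = 0.5446: √(8.1K_p) = 6.6/(2·0.5446) = 6.059, so K_p = 36.71/8.1 = 4.53.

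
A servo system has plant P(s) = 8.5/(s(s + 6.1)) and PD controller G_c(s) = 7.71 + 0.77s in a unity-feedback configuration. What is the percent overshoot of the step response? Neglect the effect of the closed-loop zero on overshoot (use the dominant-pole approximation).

Forward path: (7.71 + 0.77s)·8.5/(s(s+6.1)). The closed-loop characteristic equation is s² + (6.1 + 8.5·0.77)s + 8.5·7.71 = 0.
That is s² + 12.64s + 65.53 = 0, so ω_n = 8.095 rad/s and ζ = 12.64/(2·8.095) = 0.781.
%OS = 100·exp(−πζ/√(1−ζ²)) = 1.97%.

1.97%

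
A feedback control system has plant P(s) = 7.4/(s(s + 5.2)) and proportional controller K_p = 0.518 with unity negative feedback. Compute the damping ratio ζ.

With unity feedback the closed-loop characteristic equation is s² + 5.2s + 0.518·7.4 = s² + 5.2s + 3.833 = 0.
Matching s² + 2ζω_n s + ω_n²: ω_n = √3.833 = 1.958 rad/s and 2ζω_n = 5.2, so ζ = 5.2/(2·1.958) = 1.33.

ζ = 1.33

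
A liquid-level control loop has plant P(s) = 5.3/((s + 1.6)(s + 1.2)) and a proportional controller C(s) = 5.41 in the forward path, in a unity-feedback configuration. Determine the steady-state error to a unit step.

The loop is type 0. Static position error constant K_pos = C(0)·P(0) = 5.41·2.76 = 14.93.
Steady-state error to a unit step: e_ss = 1/(1+K_pos) = 1/15.93 = 0.0628.

0.0628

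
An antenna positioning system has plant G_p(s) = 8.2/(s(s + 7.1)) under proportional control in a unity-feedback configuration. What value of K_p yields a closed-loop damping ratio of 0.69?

K_p = 3.23

Closed-loop characteristic equation: s² + 7.1s + K_p·8.2 = 0.
So ω_n = √(8.2K_p) and 2ζω_n = 7.1, giving ζ = 7.1/(2√(8.2K_p)).
Setting ζ = 0.69: √(8.2K_p) = 7.1/(2·0.69) = 5.145, so K_p = 26.47/8.2 = 3.23.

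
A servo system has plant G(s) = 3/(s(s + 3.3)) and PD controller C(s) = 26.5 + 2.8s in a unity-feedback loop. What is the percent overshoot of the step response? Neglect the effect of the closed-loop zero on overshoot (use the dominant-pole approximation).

Forward path: (26.5 + 2.8s)·3/(s(s+3.3)). The closed-loop characteristic equation is s² + (3.3 + 3·2.8)s + 3·26.5 = 0.
That is s² + 11.7s + 79.5 = 0, so ω_n = 8.916 rad/s and ζ = 11.7/(2·8.916) = 0.6561.
%OS = 100·exp(−πζ/√(1−ζ²)) = 6.51%.

6.51%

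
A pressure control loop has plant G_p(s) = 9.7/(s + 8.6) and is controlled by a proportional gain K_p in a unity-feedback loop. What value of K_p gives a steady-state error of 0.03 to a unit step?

Steady-state error for a unit step on this type-0 loop is 1/(1 + K_p·G_p(0)).
G_p(0) = 1.128. Require 1/(1 + K_p·1.128) = 0.03, so 1 + 1.128·K_p = 33.33.
K_p = (33.33 − 1)/1.128 = 28.7.

K_p = 28.7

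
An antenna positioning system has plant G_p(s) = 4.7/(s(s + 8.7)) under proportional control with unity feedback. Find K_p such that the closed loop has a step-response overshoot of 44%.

K_p = 63

From %OS = 100·exp(−πζ/√(1−ζ²)) = 44%, ζ = −ln(0.44)/√(π²+ln²(0.44)) = 0.2528.
Characteristic equation s² + 8.7s + 4.7K_p = 0 gives ζ = 8.7/(2√(4.7K_p)).
Setting ζ = 0.2528: √(4.7K_p) = 8.7/(2·0.2528) = 17.2, so K_p = 296/4.7 = 63.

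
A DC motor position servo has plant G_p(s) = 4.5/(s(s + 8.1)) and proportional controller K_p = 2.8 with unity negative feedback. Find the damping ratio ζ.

ζ = 1.14

1 + K_p·G_p(s) = 0 gives s² + 8.1s + 12.6 = 0.
Matching s² + 2ζω_n s + ω_n²: ω_n = √12.6 = 3.55 rad/s and 2ζω_n = 8.1, so ζ = 8.1/(2·3.55) = 1.14.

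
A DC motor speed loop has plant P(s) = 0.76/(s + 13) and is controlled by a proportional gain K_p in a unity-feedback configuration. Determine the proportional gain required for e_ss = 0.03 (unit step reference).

K_p = 553

For a type-0 loop with proportional control, e_ss = 1/(1 + K_p·P(0)).
P(0) = 0.05846. Require 1/(1 + K_p·0.05846) = 0.03, so 1 + 0.05846·K_p = 33.33.
K_p = (33.33 − 1)/0.05846 = 553.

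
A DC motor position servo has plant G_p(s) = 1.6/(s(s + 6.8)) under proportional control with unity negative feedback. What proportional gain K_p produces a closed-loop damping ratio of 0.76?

Closed-loop characteristic equation: s² + 6.8s + K_p·1.6 = 0.
So ω_n = √(1.6K_p) and 2ζω_n = 6.8, giving ζ = 6.8/(2√(1.6K_p)).
Setting ζ = 0.76: √(1.6K_p) = 6.8/(2·0.76) = 4.474, so K_p = 20.01/1.6 = 12.5.

K_p = 12.5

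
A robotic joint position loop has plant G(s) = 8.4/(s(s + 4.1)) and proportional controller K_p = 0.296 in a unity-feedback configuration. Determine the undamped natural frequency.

1 + K_p·G(s) = 0 gives s² + 4.1s + 2.486 = 0.
So ω_n² = 2.486 ⇒ ω_n = 1.577 rad/s, and ζ = 4.1/(2ω_n) = 1.3.

ω_n = 1.58 rad/s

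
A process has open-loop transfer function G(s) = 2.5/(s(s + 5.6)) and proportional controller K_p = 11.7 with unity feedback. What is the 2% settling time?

From 1 + K_pG(s) = 0: s² + 5.6s + 29.25 = 0 ⇒ ω_n = 5.408, ζ = 0.5177.
2% settling time T_s ≈ 4/(ζω_n) = 4/2.8 = 1.43 s.

T_s ≈ 1.43 s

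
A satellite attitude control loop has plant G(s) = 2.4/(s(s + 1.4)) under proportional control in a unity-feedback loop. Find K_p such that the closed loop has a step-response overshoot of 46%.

K_p = 3.55

From %OS = 100·exp(−πζ/√(1−ζ²)) = 46%, ζ = −ln(0.46)/√(π²+ln²(0.46)) = 0.24.
Characteristic equation s² + 1.4s + 2.4K_p = 0 gives ζ = 1.4/(2√(2.4K_p)).
Setting ζ = 0.24: √(2.4K_p) = 1.4/(2·0.24) = 2.917, so K_p = 8.51/2.4 = 3.55.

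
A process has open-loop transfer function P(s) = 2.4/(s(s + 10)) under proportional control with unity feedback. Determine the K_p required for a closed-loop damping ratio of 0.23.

Closed-loop characteristic equation: s² + 10s + K_p·2.4 = 0.
So ω_n = √(2.4K_p) and 2ζω_n = 10, giving ζ = 10/(2√(2.4K_p)).
Setting ζ = 0.23: √(2.4K_p) = 10/(2·0.23) = 21.74, so K_p = 472.6/2.4 = 197.

K_p = 197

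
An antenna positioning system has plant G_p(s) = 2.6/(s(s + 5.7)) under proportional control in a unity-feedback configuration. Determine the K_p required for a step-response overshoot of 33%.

K_p = 28.2

From %OS = 100·exp(−πζ/√(1−ζ²)) = 33%, ζ = −ln(0.33)/√(π²+ln²(0.33)) = 0.3328.
Characteristic equation s² + 5.7s + 2.6K_p = 0 gives ζ = 5.7/(2√(2.6K_p)).
Setting ζ = 0.3328: √(2.6K_p) = 5.7/(2·0.3328) = 8.564, so K_p = 73.34/2.6 = 28.2.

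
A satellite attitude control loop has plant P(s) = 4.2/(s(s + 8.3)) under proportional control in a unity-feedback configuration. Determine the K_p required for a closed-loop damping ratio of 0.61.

K_p = 11

Closed-loop characteristic equation: s² + 8.3s + K_p·4.2 = 0.
So ω_n = √(4.2K_p) and 2ζω_n = 8.3, giving ζ = 8.3/(2√(4.2K_p)).
Setting ζ = 0.61: √(4.2K_p) = 8.3/(2·0.61) = 6.803, so K_p = 46.28/4.2 = 11.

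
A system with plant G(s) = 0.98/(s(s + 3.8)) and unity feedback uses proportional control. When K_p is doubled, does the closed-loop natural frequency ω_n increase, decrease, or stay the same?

increase

ω_n = √(0.98·K_p), which grows with K_p.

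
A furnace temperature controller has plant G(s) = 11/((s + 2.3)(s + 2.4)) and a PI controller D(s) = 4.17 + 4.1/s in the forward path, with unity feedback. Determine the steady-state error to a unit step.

The open loop D(s)G(s) has a pole at the origin (type 1), so the static position error constant is infinite and e_ss = 1/(1+∞) = 0.

0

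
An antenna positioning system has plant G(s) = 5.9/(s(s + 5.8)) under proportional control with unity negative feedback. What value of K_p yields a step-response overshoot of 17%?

K_p = 5.91

From %OS = 100·exp(−πζ/√(1−ζ²)) = 17%, ζ = −ln(0.17)/√(π²+ln²(0.17)) = 0.4913.
Characteristic equation s² + 5.8s + 5.9K_p = 0 gives ζ = 5.8/(2√(5.9K_p)).
Setting ζ = 0.4913: √(5.9K_p) = 5.8/(2·0.4913) = 5.903, so K_p = 34.85/5.9 = 5.91.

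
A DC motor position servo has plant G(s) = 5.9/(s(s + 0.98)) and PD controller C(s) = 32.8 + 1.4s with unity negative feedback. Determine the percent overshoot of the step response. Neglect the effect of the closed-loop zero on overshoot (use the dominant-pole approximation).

Forward path: (32.8 + 1.4s)·5.9/(s(s+0.98)). The closed-loop characteristic equation is s² + (0.98 + 5.9·1.4)s + 5.9·32.8 = 0.
That is s² + 9.24s + 193.5 = 0, so ω_n = 13.91 rad/s and ζ = 9.24/(2·13.91) = 0.3321.
%OS = 100·exp(−πζ/√(1−ζ²)) = 33.1%.

33.1%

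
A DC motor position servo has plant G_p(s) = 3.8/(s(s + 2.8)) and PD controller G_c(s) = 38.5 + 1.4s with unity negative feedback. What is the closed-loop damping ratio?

ζ = 0.336

Forward path: (38.5 + 1.4s)·3.8/(s(s+2.8)). The closed-loop characteristic equation is s² + (2.8 + 3.8·1.4)s + 3.8·38.5 = 0.
That is s² + 8.12s + 146.3 = 0, so ω_n = 12.1 rad/s and ζ = 8.12/(2·12.1) = 0.3357.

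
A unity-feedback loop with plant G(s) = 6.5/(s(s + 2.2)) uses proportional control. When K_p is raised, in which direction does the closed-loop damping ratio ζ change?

ζ = 2.2/(2√(6.5K_p)); increasing K_p raises the denominator, so ζ falls.

decrease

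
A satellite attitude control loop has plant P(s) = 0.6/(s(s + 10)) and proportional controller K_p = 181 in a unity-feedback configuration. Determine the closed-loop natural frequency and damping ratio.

ω_n = 10.4 rad/s, ζ = 0.48

The closed-loop denominator is s(s+10) + 181·0.6 = s² + 10s + 108.6.
So ω_n² = 108.6 ⇒ ω_n = 10.42 rad/s, and ζ = 10/(2ω_n) = 0.48.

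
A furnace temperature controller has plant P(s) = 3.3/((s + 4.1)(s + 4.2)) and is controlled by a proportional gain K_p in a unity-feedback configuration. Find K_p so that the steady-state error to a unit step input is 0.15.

K_p = 29.6

The loop is type 0, so e_ss(step) = 1/(1 + K_pos) with K_pos = K_p·P(0).
P(0) = 0.1916. Require 1/(1 + K_p·0.1916) = 0.15, so 1 + 0.1916·K_p = 6.667.
K_p = (6.667 − 1)/0.1916 = 29.6.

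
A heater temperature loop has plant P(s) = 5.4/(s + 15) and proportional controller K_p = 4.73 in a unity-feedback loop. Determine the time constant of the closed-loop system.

Closed-loop transfer function: T(s) = K_p·P(s)/(1 + K_p·P(s)) = 25.54/(s + 15 + 25.54) = 25.54/(s + 40.54).
Time constant τ = 1/40.54 = 0.0247 s.

τ = 0.0247 s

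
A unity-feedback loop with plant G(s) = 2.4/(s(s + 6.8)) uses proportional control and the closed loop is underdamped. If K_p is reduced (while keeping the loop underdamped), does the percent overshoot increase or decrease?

decrease

ζ = 6.8/(2√(2.4K_p)) rises as K_p falls; higher damping means less overshoot.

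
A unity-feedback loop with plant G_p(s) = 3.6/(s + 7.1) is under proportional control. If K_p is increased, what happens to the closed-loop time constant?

decrease

Closed-loop pole is at s = −(7.1+K_p·3.6); larger K_p moves it further left, so τ = 1/(7.1+K_p·3.6) decreases.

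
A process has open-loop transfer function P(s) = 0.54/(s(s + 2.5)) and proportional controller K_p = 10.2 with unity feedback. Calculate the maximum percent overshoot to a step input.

13.8%

From 1 + K_pP(s) = 0: s² + 2.5s + 5.508 = 0 ⇒ ω_n = 2.347, ζ = 0.5326.
%OS = 100·exp(−πζ/√(1−ζ²)) = 100·exp(−π·0.5326/√0.7163) = 13.8%.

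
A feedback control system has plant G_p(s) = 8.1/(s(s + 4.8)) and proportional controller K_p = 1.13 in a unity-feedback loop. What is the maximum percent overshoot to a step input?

1.67%

Closed-loop characteristic equation: s² + 4.8s + 9.153 = 0, so ω_n = 3.025 rad/s and ζ = 4.8/(2·3.025) = 0.7933.
%OS = 100·exp(−πζ/√(1−ζ²)) = 100·exp(−π·0.7933/√0.3707) = 1.67%.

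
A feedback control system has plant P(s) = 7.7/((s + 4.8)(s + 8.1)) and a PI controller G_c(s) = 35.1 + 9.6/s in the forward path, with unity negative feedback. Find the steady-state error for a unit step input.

0

The open loop G_c(s)P(s) has a pole at the origin (type 1), so the static position error constant is infinite and e_ss = 1/(1+∞) = 0.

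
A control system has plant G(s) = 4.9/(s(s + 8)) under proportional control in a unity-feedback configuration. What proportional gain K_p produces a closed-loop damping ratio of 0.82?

Closed-loop characteristic equation: s² + 8s + K_p·4.9 = 0.
So ω_n = √(4.9K_p) and 2ζω_n = 8, giving ζ = 8/(2√(4.9K_p)).
Setting ζ = 0.82: √(4.9K_p) = 8/(2·0.82) = 4.878, so K_p = 23.8/4.9 = 4.86.

K_p = 4.86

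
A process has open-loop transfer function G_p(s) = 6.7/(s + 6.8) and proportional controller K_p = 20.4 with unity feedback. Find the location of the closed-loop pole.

Closed-loop transfer function: T(s) = K_p·G_p(s)/(1 + K_p·G_p(s)) = 136.7/(s + 6.8 + 136.7) = 136.7/(s + 143.5).
The closed-loop pole is at s = −143.5.

s = -143.5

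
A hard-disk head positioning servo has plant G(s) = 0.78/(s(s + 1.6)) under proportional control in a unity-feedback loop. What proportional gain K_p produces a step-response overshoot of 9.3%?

K_p = 2.26

From %OS = 100·exp(−πζ/√(1−ζ²)) = 9.3%, ζ = −ln(0.093)/√(π²+ln²(0.093)) = 0.6031.
Characteristic equation s² + 1.6s + 0.78K_p = 0 gives ζ = 1.6/(2√(0.78K_p)).
Setting ζ = 0.6031: √(0.78K_p) = 1.6/(2·0.6031) = 1.327, so K_p = 1.76/0.78 = 2.26.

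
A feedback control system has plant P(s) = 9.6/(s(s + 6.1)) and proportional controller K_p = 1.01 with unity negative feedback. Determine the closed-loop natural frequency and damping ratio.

ω_n = 3.11 rad/s, ζ = 0.979

With unity feedback the closed-loop characteristic equation is s² + 6.1s + 1.01·9.6 = s² + 6.1s + 9.696 = 0.
So ω_n² = 9.696 ⇒ ω_n = 3.114 rad/s, and ζ = 6.1/(2ω_n) = 0.979.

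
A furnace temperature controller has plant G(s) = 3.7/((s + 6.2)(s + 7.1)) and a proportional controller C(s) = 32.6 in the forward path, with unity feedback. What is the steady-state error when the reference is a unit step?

The loop is type 0. Static position error constant K_pos = C(0)·G(0) = 32.6·0.08405 = 2.74.
Steady-state error to a unit step: e_ss = 1/(1+K_pos) = 1/3.74 = 0.267.

0.267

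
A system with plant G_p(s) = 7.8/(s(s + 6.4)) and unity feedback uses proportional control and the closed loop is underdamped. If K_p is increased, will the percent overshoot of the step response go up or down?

Characteristic equation s² + 6.4s + K_p·7.8 = 0: raising K_p raises ω_n while 2ζω_n = 6.4 is fixed, so ζ falls and overshoot grows.

increase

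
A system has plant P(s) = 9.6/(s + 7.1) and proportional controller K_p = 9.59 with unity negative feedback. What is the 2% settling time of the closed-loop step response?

Closed-loop transfer function: T(s) = K_p·P(s)/(1 + K_p·P(s)) = 92.06/(s + 7.1 + 92.06) = 92.06/(s + 99.16).
Time constant τ = 1/99.16 = 0.01008 s, so the 2% settling time is about 4τ = 0.0403 s.

T_s ≈ 0.0403 s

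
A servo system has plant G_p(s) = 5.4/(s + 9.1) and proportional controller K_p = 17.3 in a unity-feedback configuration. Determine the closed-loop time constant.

τ = 0.00975 s

Closed-loop transfer function: T(s) = K_p·G_p(s)/(1 + K_p·G_p(s)) = 93.42/(s + 9.1 + 93.42) = 93.42/(s + 102.5).
Time constant τ = 1/102.5 = 0.00975 s.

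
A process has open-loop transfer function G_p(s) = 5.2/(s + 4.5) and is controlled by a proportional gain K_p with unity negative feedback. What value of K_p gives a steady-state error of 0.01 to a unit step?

Steady-state error for a unit step on this type-0 loop is 1/(1 + K_p·G_p(0)).
G_p(0) = 1.156. Require 1/(1 + K_p·1.156) = 0.01, so 1 + 1.156·K_p = 100.
K_p = (100 − 1)/1.156 = 85.7.

K_p = 85.7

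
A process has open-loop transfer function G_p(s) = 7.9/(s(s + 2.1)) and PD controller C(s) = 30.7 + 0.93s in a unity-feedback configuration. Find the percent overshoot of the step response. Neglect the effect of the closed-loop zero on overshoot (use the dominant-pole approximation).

Forward path: (30.7 + 0.93s)·7.9/(s(s+2.1)). The closed-loop characteristic equation is s² + (2.1 + 7.9·0.93)s + 7.9·30.7 = 0.
That is s² + 9.447s + 242.5 = 0, so ω_n = 15.57 rad/s and ζ = 9.447/(2·15.57) = 0.3033.
%OS = 100·exp(−πζ/√(1−ζ²)) = 36.8%.

36.8%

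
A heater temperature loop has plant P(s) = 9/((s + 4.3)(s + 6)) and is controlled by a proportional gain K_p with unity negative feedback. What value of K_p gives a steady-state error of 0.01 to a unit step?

K_p = 284

The loop is type 0, so e_ss(step) = 1/(1 + K_pos) with K_pos = K_p·P(0).
P(0) = 0.3488. Require 1/(1 + K_p·0.3488) = 0.01, so 1 + 0.3488·K_p = 100.
K_p = (100 − 1)/0.3488 = 284.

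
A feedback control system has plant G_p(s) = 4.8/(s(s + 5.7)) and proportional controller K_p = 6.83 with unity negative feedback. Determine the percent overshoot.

16.5%

The closed-loop denominator s² + 5.7s + 32.78 gives ω_n = √32.78 = 5.726 and ζ = 5.7/(2ω_n) = 0.4978.
%OS = 100·exp(−πζ/√(1−ζ²)) = 100·exp(−π·0.4978/√0.7522) = 16.5%.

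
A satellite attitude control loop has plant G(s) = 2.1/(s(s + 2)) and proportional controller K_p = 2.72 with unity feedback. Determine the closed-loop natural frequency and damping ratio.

The closed-loop denominator is s(s+2) + 2.72·2.1 = s² + 2s + 5.712.
So ω_n² = 5.712 ⇒ ω_n = 2.39 rad/s, and ζ = 2/(2ω_n) = 0.418.

ω_n = 2.39 rad/s, ζ = 0.418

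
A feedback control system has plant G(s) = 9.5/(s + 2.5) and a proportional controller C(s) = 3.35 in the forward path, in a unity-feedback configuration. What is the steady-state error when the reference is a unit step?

The loop is type 0. Static position error constant K_pos = C(0)·G(0) = 3.35·3.8 = 12.73.
Steady-state error to a unit step: e_ss = 1/(1+K_pos) = 1/13.73 = 0.0728.

0.0728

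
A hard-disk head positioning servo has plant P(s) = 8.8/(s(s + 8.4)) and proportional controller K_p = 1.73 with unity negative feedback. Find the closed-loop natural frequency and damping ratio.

ω_n = 3.9 rad/s, ζ = 1.08

1 + K_p·P(s) = 0 gives s² + 8.4s + 15.22 = 0.
So ω_n² = 15.22 ⇒ ω_n = 3.902 rad/s, and ζ = 8.4/(2ω_n) = 1.08.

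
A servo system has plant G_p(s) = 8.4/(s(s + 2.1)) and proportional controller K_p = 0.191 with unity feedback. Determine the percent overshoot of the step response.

0.95%

Closed-loop characteristic equation: s² + 2.1s + 1.604 = 0, so ω_n = 1.267 rad/s and ζ = 2.1/(2·1.267) = 0.829.
%OS = 100·exp(−πζ/√(1−ζ²)) = 100·exp(−π·0.829/√0.3128) = 0.95%.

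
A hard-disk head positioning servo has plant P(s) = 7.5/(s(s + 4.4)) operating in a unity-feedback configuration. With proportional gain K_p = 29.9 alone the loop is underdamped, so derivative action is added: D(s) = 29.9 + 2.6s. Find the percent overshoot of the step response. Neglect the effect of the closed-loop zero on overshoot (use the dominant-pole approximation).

Forward path: (29.9 + 2.6s)·7.5/(s(s+4.4)). The closed-loop characteristic equation is s² + (4.4 + 7.5·2.6)s + 7.5·29.9 = 0.
That is s² + 23.9s + 224.2 = 0, so ω_n = 14.97 rad/s and ζ = 23.9/(2·14.97) = 0.798.
%OS = 100·exp(−πζ/√(1−ζ²)) = 1.56%.

1.56%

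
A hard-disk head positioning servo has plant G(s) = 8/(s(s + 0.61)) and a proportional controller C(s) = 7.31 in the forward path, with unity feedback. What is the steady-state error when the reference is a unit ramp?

The loop has one pole at the origin (type 1). Velocity error constant K_v = lim_{s→0} s·C(s)G(s) = 7.31·8/0.61 = 95.87.
Steady-state error to a unit ramp: e_ss = 1/K_v = 0.0104.

0.0104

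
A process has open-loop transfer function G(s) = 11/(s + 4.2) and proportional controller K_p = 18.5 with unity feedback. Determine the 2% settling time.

Closed-loop transfer function: T(s) = K_p·G(s)/(1 + K_p·G(s)) = 203.5/(s + 4.2 + 203.5) = 203.5/(s + 207.7).
Time constant τ = 1/207.7 = 0.004815 s, so the 2% settling time is about 4τ = 0.0193 s.

T_s ≈ 0.0193 s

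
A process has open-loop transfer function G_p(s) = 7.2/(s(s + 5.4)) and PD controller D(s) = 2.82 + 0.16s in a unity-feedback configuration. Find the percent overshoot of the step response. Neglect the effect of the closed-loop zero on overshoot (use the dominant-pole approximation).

Forward path: (2.82 + 0.16s)·7.2/(s(s+5.4)). The closed-loop characteristic equation is s² + (5.4 + 7.2·0.16)s + 7.2·2.82 = 0.
That is s² + 6.552s + 20.3 = 0, so ω_n = 4.506 rad/s and ζ = 6.552/(2·4.506) = 0.727.
%OS = 100·exp(−πζ/√(1−ζ²)) = 3.59%.

3.59%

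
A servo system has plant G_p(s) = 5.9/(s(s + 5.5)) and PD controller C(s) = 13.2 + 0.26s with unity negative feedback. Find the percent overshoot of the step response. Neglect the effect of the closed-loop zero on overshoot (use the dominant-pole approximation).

Forward path: (13.2 + 0.26s)·5.9/(s(s+5.5)). The closed-loop characteristic equation is s² + (5.5 + 5.9·0.26)s + 5.9·13.2 = 0.
That is s² + 7.034s + 77.88 = 0, so ω_n = 8.825 rad/s and ζ = 7.034/(2·8.825) = 0.3985.
%OS = 100·exp(−πζ/√(1−ζ²)) = 25.5%.

25.5%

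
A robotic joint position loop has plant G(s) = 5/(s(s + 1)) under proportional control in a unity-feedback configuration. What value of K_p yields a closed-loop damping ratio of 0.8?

K_p = 0.0781

Closed-loop characteristic equation: s² + 1s + K_p·5 = 0.
So ω_n = √(5K_p) and 2ζω_n = 1, giving ζ = 1/(2√(5K_p)).
Setting ζ = 0.8: √(5K_p) = 1/(2·0.8) = 0.625, so K_p = 0.3906/5 = 0.0781.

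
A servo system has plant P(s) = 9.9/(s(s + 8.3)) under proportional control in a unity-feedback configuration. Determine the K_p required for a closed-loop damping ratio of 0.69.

K_p = 3.65

Closed-loop characteristic equation: s² + 8.3s + K_p·9.9 = 0.
So ω_n = √(9.9K_p) and 2ζω_n = 8.3, giving ζ = 8.3/(2√(9.9K_p)).
Setting ζ = 0.69: √(9.9K_p) = 8.3/(2·0.69) = 6.014, so K_p = 36.17/9.9 = 3.65.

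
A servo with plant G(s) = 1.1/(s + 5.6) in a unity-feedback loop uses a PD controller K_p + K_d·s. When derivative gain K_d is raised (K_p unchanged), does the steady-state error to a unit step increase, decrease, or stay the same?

K_d affects only the transient (the s-coefficient); the DC loop gain, and hence e_ss, depends only on K_p.

unchanged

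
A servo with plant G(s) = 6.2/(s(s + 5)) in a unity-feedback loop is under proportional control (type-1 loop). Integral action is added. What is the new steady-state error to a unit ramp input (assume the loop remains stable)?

The integrator raises the loop to type 2, so K_v → ∞ and e_ss to a ramp is zero.

0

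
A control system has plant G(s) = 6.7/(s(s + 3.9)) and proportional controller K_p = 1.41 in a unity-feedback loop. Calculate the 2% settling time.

Closed-loop characteristic equation: s² + 3.9s + 9.447 = 0, so ω_n = 3.074 rad/s and ζ = 3.9/(2·3.074) = 0.6344.
2% settling time T_s ≈ 4/(ζω_n) = 4/1.95 = 2.05 s.

T_s ≈ 2.05 s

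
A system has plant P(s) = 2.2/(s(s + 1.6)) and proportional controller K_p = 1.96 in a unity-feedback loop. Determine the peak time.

T_p = 1.64 s

Closed-loop characteristic equation: s² + 1.6s + 4.312 = 0, so ω_n = 2.077 rad/s and ζ = 1.6/(2·2.077) = 0.3853.
Damped frequency ω_d = ω_n√(1−ζ²) = 1.916 rad/s, so peak time T_p = π/ω_d = 1.64 s.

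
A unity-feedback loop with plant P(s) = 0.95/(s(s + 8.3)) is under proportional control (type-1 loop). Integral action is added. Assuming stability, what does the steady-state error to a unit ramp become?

The integrator raises the loop to type 2, so K_v → ∞ and e_ss to a ramp is zero.

0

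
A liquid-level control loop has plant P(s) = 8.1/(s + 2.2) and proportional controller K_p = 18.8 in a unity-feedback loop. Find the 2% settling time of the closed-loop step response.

Closed-loop transfer function: T(s) = K_p·P(s)/(1 + K_p·P(s)) = 152.3/(s + 2.2 + 152.3) = 152.3/(s + 154.5).
Time constant τ = 1/154.5 = 0.006473 s, so the 2% settling time is about 4τ = 0.0259 s.

T_s ≈ 0.0259 s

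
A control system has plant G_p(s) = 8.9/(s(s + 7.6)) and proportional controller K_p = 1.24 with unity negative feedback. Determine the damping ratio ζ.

ζ = 1.14

1 + K_p·G_p(s) = 0 gives s² + 7.6s + 11.04 = 0.
Matching s² + 2ζω_n s + ω_n²: ω_n = √11.04 = 3.322 rad/s and 2ζω_n = 7.6, so ζ = 7.6/(2·3.322) = 1.14.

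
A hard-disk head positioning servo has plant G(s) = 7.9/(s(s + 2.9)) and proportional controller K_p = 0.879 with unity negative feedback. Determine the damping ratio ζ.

ζ = 0.55

1 + K_p·G(s) = 0 gives s² + 2.9s + 6.944 = 0.
Matching s² + 2ζω_n s + ω_n²: ω_n = √6.944 = 2.635 rad/s and 2ζω_n = 2.9, so ζ = 2.9/(2·2.635) = 0.55.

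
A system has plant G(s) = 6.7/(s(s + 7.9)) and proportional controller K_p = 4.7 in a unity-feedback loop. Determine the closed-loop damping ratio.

With unity feedback the closed-loop characteristic equation is s² + 7.9s + 4.7·6.7 = s² + 7.9s + 31.49 = 0.
So ω_n² = 31.49 ⇒ ω_n = 5.612 rad/s, and ζ = 7.9/(2ω_n) = 0.704.

ζ = 0.704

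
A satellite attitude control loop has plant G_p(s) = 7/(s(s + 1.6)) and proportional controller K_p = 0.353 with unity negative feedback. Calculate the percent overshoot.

Closed-loop characteristic equation: s² + 1.6s + 2.471 = 0, so ω_n = 1.572 rad/s and ζ = 1.6/(2·1.572) = 0.5089.
%OS = 100·exp(−πζ/√(1−ζ²)) = 100·exp(−π·0.5089/√0.741) = 15.6%.

15.6%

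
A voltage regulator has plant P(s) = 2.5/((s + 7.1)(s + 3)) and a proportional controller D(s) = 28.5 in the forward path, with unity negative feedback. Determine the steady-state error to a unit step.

0.23

The loop is type 0. Static position error constant K_pos = D(0)·P(0) = 28.5·0.1174 = 3.345.
Steady-state error to a unit step: e_ss = 1/(1+K_pos) = 1/4.345 = 0.23.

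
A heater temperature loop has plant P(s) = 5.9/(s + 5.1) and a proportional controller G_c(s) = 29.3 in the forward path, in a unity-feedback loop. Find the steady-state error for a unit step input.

The loop is type 0. Static position error constant K_pos = G_c(0)·P(0) = 29.3·1.157 = 33.9.
Steady-state error to a unit step: e_ss = 1/(1+K_pos) = 1/34.9 = 0.0287.

0.0287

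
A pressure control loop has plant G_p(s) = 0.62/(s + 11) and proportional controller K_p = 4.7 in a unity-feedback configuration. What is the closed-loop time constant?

Closed-loop transfer function: T(s) = K_p·G_p(s)/(1 + K_p·G_p(s)) = 2.914/(s + 11 + 2.914) = 2.914/(s + 13.91).
Time constant τ = 1/13.91 = 0.0719 s.

τ = 0.0719 s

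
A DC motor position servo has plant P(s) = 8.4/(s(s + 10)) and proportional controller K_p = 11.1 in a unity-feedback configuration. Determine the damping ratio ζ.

ζ = 0.518

With unity feedback the closed-loop characteristic equation is s² + 10s + 11.1·8.4 = s² + 10s + 93.24 = 0.
Matching s² + 2ζω_n s + ω_n²: ω_n = √93.24 = 9.656 rad/s and 2ζω_n = 10, so ζ = 10/(2·9.656) = 0.518.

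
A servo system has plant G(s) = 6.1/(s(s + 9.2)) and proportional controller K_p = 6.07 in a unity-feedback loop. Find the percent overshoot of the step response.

The closed-loop denominator s² + 9.2s + 37.03 gives ω_n = √37.03 = 6.085 and ζ = 9.2/(2ω_n) = 0.756.
%OS = 100·exp(−πζ/√(1−ζ²)) = 100·exp(−π·0.756/√0.4285) = 2.66%.

2.66%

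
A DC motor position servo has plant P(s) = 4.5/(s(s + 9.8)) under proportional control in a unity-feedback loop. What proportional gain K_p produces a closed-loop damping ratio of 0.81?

Closed-loop characteristic equation: s² + 9.8s + K_p·4.5 = 0.
So ω_n = √(4.5K_p) and 2ζω_n = 9.8, giving ζ = 9.8/(2√(4.5K_p)).
Setting ζ = 0.81: √(4.5K_p) = 9.8/(2·0.81) = 6.049, so K_p = 36.6/4.5 = 8.13.

K_p = 8.13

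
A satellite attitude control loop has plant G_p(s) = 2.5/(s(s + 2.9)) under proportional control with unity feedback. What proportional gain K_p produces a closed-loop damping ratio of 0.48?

Closed-loop characteristic equation: s² + 2.9s + K_p·2.5 = 0.
So ω_n = √(2.5K_p) and 2ζω_n = 2.9, giving ζ = 2.9/(2√(2.5K_p)).
Setting ζ = 0.48: √(2.5K_p) = 2.9/(2·0.48) = 3.021, so K_p = 9.125/2.5 = 3.65.

K_p = 3.65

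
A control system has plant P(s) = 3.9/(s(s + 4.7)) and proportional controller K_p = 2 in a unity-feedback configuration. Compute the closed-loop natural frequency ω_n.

ω_n = 2.79 rad/s

With unity feedback the closed-loop characteristic equation is s² + 4.7s + 2·3.9 = s² + 4.7s + 7.8 = 0.
So ω_n² = 7.8 ⇒ ω_n = 2.793 rad/s, and ζ = 4.7/(2ω_n) = 0.841.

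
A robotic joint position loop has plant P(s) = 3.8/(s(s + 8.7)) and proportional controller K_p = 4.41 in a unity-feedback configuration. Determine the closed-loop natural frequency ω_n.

ω_n = 4.09 rad/s

The closed-loop denominator is s(s+8.7) + 4.41·3.8 = s² + 8.7s + 16.76.
Matching s² + 2ζω_n s + ω_n²: ω_n = √16.76 = 4.094 rad/s and 2ζω_n = 8.7, so ζ = 8.7/(2·4.094) = 1.06.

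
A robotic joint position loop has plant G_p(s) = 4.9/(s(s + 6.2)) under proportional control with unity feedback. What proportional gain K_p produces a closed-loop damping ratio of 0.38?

Closed-loop characteristic equation: s² + 6.2s + K_p·4.9 = 0.
So ω_n = √(4.9K_p) and 2ζω_n = 6.2, giving ζ = 6.2/(2√(4.9K_p)).
Setting ζ = 0.38: √(4.9K_p) = 6.2/(2·0.38) = 8.158, so K_p = 66.55/4.9 = 13.6.

K_p = 13.6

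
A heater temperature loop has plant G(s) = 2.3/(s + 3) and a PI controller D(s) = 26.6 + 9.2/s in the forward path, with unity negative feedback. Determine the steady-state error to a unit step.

The open loop D(s)G(s) has a pole at the origin (type 1), so the static position error constant is infinite and e_ss = 1/(1+∞) = 0.

0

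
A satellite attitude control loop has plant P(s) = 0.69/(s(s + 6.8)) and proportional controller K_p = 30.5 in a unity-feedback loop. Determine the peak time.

The closed-loop denominator s² + 6.8s + 21.04 gives ω_n = √21.04 = 4.587 and ζ = 6.8/(2ω_n) = 0.7411.
Damped frequency ω_d = ω_n√(1−ζ²) = 3.08 rad/s, so peak time T_p = π/ω_d = 1.02 s.

T_p = 1.02 s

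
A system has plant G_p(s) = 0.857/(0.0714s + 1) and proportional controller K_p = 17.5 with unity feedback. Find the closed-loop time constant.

τ = 0.00446 s

Closed loop: T(s) = K_p·G_p/(1+K_p·G_p) = 15/(0.0714s + 1 + 15), with pole at s = −(1 + 15)/0.0714 = −224.1.
Closed-loop time constant τ = 1/224.1 = 0.00446 s.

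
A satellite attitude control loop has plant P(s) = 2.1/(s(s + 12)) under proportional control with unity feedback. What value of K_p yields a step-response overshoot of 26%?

K_p = 110

From %OS = 100·exp(−πζ/√(1−ζ²)) = 26%, ζ = −ln(0.26)/√(π²+ln²(0.26)) = 0.3941.
Characteristic equation s² + 12s + 2.1K_p = 0 gives ζ = 12/(2√(2.1K_p)).
Setting ζ = 0.3941: √(2.1K_p) = 12/(2·0.3941) = 15.23, so K_p = 231.8/2.1 = 110.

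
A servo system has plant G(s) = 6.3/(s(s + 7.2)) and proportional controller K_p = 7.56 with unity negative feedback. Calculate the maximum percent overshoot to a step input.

Closed-loop characteristic equation: s² + 7.2s + 47.63 = 0, so ω_n = 6.901 rad/s and ζ = 7.2/(2·6.901) = 0.5216.
%OS = 100·exp(−πζ/√(1−ζ²)) = 100·exp(−π·0.5216/√0.7279) = 14.6%.

14.6%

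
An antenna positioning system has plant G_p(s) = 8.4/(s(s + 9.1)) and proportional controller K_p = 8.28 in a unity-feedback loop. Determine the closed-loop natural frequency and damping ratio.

ω_n = 8.34 rad/s, ζ = 0.546

1 + K_p·G_p(s) = 0 gives s² + 9.1s + 69.55 = 0.
Matching s² + 2ζω_n s + ω_n²: ω_n = √69.55 = 8.34 rad/s and 2ζω_n = 9.1, so ζ = 9.1/(2·8.34) = 0.546.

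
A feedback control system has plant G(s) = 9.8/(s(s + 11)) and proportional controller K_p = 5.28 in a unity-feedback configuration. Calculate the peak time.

T_p = 0.678 s

The closed-loop denominator s² + 11s + 51.74 gives ω_n = √51.74 = 7.193 and ζ = 11/(2ω_n) = 0.7646.
Damped frequency ω_d = ω_n√(1−ζ²) = 4.636 rad/s, so peak time T_p = π/ω_d = 0.678 s.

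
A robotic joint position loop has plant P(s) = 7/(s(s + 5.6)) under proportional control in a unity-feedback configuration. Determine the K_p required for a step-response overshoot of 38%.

K_p = 12.9

From %OS = 100·exp(−πζ/√(1−ζ²)) = 38%, ζ = −ln(0.38)/√(π²+ln²(0.38)) = 0.2943.
Characteristic equation s² + 5.6s + 7K_p = 0 gives ζ = 5.6/(2√(7K_p)).
Setting ζ = 0.2943: √(7K_p) = 5.6/(2·0.2943) = 9.513, so K_p = 90.49/7 = 12.9.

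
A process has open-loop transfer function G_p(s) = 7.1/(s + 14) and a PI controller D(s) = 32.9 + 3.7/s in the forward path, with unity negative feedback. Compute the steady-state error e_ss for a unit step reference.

0

The open loop D(s)G_p(s) has a pole at the origin (type 1), so the static position error constant is infinite and e_ss = 1/(1+∞) = 0.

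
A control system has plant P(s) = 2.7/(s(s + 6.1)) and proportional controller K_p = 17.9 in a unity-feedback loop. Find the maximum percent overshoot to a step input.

The closed-loop denominator s² + 6.1s + 48.33 gives ω_n = √48.33 = 6.952 and ζ = 6.1/(2ω_n) = 0.4387.
%OS = 100·exp(−πζ/√(1−ζ²)) = 100·exp(−π·0.4387/√0.8075) = 21.6%.

21.6%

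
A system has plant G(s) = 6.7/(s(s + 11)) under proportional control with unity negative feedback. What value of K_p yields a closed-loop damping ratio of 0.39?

Closed-loop characteristic equation: s² + 11s + K_p·6.7 = 0.
So ω_n = √(6.7K_p) and 2ζω_n = 11, giving ζ = 11/(2√(6.7K_p)).
Setting ζ = 0.39: √(6.7K_p) = 11/(2·0.39) = 14.1, so K_p = 198.9/6.7 = 29.7.

K_p = 29.7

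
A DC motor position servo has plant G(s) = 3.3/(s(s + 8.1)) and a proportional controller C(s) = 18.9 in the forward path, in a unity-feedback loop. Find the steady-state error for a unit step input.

0

The open loop C(s)G(s) has a pole at the origin (type 1), so the static position error constant is infinite and e_ss = 1/(1+∞) = 0.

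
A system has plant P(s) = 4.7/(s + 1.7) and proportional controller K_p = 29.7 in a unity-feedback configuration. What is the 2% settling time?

Closed-loop transfer function: T(s) = K_p·P(s)/(1 + K_p·P(s)) = 139.6/(s + 1.7 + 139.6) = 139.6/(s + 141.3).
Time constant τ = 1/141.3 = 0.007078 s, so the 2% settling time is about 4τ = 0.0283 s.

T_s ≈ 0.0283 s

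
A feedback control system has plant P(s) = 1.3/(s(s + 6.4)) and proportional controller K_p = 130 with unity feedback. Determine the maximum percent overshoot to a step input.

45%

Closed-loop characteristic equation: s² + 6.4s + 169 = 0, so ω_n = 13 rad/s and ζ = 6.4/(2·13) = 0.2462.
%OS = 100·exp(−πζ/√(1−ζ²)) = 100·exp(−π·0.2462/√0.9394) = 45%.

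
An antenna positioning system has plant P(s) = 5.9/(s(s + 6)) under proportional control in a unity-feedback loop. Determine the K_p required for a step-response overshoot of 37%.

K_p = 16.8

From %OS = 100·exp(−πζ/√(1−ζ²)) = 37%, ζ = −ln(0.37)/√(π²+ln²(0.37)) = 0.3017.
Characteristic equation s² + 6s + 5.9K_p = 0 gives ζ = 6/(2√(5.9K_p)).
Setting ζ = 0.3017: √(5.9K_p) = 6/(2·0.3017) = 9.943, so K_p = 98.86/5.9 = 16.8.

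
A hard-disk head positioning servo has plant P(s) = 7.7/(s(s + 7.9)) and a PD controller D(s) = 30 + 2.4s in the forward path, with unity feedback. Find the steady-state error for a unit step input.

The open loop D(s)P(s) has a pole at the origin (type 1), so the static position error constant is infinite and e_ss = 1/(1+∞) = 0.

0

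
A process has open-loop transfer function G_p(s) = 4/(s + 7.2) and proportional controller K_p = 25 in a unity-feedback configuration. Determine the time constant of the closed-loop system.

Closed-loop transfer function: T(s) = K_p·G_p(s)/(1 + K_p·G_p(s)) = 100/(s + 7.2 + 100) = 100/(s + 107.2).
Time constant τ = 1/107.2 = 0.00933 s.

τ = 0.00933 s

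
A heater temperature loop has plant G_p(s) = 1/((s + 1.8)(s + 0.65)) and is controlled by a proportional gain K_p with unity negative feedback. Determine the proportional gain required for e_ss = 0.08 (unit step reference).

For a type-0 loop with proportional control, e_ss = 1/(1 + K_p·G_p(0)).
G_p(0) = 0.8547. Require 1/(1 + K_p·0.8547) = 0.08, so 1 + 0.8547·K_p = 12.5.
K_p = (12.5 − 1)/0.8547 = 13.5.

K_p = 13.5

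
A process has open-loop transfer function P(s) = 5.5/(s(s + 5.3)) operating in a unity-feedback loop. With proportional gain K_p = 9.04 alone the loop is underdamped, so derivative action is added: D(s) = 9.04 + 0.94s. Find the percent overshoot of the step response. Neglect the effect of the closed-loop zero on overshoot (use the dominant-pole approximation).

3.08%

Forward path: (9.04 + 0.94s)·5.5/(s(s+5.3)). The closed-loop characteristic equation is s² + (5.3 + 5.5·0.94)s + 5.5·9.04 = 0.
That is s² + 10.47s + 49.72 = 0, so ω_n = 7.051 rad/s and ζ = 10.47/(2·7.051) = 0.7424.
%OS = 100·exp(−πζ/√(1−ζ²)) = 3.08%.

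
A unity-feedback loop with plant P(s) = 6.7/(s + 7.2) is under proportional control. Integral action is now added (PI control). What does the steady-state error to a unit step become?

Adding integral action puts a pole at s = 0 in the forward path, raising the system type to 1; a type-1 loop has zero steady-state error to a step.

0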